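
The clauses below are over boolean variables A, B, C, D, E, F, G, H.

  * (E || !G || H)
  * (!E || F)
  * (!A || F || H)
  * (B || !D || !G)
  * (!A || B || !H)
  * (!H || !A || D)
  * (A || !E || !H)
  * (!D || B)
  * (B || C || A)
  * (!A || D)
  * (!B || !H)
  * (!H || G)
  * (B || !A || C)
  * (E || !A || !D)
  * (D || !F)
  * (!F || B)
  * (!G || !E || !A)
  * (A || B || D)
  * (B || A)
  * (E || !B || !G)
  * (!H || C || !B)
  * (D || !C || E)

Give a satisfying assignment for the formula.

A=0, B=1, C=1, D=1, E=0, F=0, G=0, H=0

Branch on A: take A = False.
  then B is forced to True.
  then H is forced to False.
The remaining clauses are satisfied by C = True, D = True, E = False, F = False, G = False.
Check each clause:
  1. (!G || E || H) — !G is true.
  2. (F || !E) — !E is true.
  3. (F || !A || H) — !A is true.
  4. (!G || !D || B) — !G is true.
  5. (!A || B || !H) — !H is true.
  6. (!H || !A || D) — !H is true.
  7. (A || !E || !H) — !H is true.
  8. (B || !D) — B is true.
  9. (B || A || C) — B is true.
  10. (!A || D) — D is true.
  11. (!B || !H) — !H is true.
  12. (!H || G) — !H is true.
  13. (C || B || !A) — B is true.
  14. (!A || E || !D) — !A is true.
  15. (D || !F) — !F is true.
  16. (!F || B) — !F is true.
  17. (!G || !E || !A) — !G is true.
  18. (A || B || D) — B is true.
  19. (A || B) — B is true.
  20. (!G || !B || E) — !G is true.
  21. (C || !H || !B) — !H is true.
  22. (D || !C || E) — D is true.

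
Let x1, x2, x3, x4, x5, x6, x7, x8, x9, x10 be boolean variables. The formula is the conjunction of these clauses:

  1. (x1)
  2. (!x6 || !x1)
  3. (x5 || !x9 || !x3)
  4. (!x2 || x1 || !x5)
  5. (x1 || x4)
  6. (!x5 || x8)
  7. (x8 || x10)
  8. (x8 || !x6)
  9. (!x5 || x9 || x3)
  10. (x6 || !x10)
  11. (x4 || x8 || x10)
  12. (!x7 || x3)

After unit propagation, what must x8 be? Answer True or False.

True

(x1) is a unit clause: x1 = True.
In (!x6 || !x1), !x1 is now false; !x6 must hold, so x6 = False.
(x6 || !x10): since x6 = False, the clause reduces to (!x10). x10 = False.
(x10 || x8) with x10 = False leaves only x8, so x8 = True.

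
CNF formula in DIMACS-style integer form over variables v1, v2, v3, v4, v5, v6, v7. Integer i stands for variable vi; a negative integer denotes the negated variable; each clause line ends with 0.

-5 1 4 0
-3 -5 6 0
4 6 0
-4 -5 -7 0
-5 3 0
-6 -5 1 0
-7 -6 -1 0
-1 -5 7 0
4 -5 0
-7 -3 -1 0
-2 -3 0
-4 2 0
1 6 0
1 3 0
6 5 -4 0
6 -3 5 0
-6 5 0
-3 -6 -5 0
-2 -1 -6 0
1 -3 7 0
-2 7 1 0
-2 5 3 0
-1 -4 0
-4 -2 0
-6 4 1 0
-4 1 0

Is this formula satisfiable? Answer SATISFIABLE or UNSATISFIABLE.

UNSATISFIABLE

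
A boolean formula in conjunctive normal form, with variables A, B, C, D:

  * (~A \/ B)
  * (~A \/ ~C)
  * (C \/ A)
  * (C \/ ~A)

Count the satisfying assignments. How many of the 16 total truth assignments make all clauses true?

Satisfying assignments:
  A=F B=F C=T D=F
  A=F B=F C=T D=T
  A=F B=T C=T D=F
  A=F B=T C=T D=T
Count: 4.

4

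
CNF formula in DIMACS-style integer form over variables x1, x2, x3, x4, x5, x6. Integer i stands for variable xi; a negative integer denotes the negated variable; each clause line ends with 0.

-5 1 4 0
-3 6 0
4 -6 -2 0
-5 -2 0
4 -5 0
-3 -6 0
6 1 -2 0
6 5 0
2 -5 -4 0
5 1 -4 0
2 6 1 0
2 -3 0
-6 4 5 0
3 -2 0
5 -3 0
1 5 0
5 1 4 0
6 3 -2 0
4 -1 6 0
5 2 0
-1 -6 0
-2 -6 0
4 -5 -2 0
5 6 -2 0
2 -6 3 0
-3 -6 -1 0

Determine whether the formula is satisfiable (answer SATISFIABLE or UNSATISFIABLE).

UNSATISFIABLE

x6 = True:
  propagation gives x3=False, x2=False; an empty clause results — contradiction.
x6 = False:
  propagation gives x3=False, x5=True, x2=False, x4=True; an empty clause results — contradiction.
Every branch closes, so no satisfying assignment exists.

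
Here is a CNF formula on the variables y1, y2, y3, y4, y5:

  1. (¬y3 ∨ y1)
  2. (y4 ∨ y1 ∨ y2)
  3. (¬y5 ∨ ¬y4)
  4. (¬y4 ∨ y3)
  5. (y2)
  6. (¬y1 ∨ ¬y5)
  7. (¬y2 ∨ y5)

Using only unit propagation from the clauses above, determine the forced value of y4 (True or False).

(y2) is a unit clause: y2 = True.
(¬y2 ∨ y5) with y2 = True leaves only y5, so y5 = True.
(¬y4 ∨ ¬y5): since y5 = True, the clause reduces to (¬y4). y4 = False.

False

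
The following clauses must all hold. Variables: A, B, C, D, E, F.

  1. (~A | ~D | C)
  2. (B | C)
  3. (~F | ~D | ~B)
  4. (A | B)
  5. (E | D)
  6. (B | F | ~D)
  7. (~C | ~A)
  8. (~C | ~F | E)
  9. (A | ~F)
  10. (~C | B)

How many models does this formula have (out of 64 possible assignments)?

8

Case analysis on B and C:
  B=T, C=T: remaining (A,D,E,F) ∈ {(F,F,T,F); (F,T,F,F); (F,T,T,F)} — 3.
  B=T, C=F: 5 of the 16 assignments to (A,D,E,F) work.
  B=F, C=T: a clause becomes empty — 0.
  B=F, C=F: a clause becomes empty — 0.
Total: 3 + 5 + 0 + 0 = 8.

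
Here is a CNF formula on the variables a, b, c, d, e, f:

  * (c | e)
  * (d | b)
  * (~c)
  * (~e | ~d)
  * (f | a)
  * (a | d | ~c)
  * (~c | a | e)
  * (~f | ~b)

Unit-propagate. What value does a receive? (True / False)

(~c) is a unit clause: c = False.
(c | e) with c = False leaves only e, so e = True.
(~e | ~d): since e = True, the clause reduces to (~d). d = False.
In (d | b), d is now false; b must hold, so b = True.
In (~b | ~f), ~b is now false; ~f must hold, so f = False.
(a | f) with f = False leaves only a, so a = True.

True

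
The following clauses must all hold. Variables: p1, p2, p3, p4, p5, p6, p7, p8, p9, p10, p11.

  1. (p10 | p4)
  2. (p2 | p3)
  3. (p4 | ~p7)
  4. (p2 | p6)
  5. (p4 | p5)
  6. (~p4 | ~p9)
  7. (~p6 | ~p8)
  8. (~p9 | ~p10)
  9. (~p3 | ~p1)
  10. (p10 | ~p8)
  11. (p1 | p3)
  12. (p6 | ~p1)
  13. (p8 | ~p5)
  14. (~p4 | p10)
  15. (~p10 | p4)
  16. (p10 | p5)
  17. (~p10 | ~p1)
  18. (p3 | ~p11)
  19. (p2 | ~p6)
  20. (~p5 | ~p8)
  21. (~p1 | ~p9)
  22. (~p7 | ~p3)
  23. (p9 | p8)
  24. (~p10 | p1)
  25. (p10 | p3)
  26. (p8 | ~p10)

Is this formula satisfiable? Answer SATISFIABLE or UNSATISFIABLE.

p10 = True:
  propagation gives p9=False, p4=True, p1=False; an empty clause results — contradiction.
p10 = False:
  propagation gives p4=True; an empty clause results — contradiction.
Every branch closes, so no satisfying assignment exists.

UNSATISFIABLE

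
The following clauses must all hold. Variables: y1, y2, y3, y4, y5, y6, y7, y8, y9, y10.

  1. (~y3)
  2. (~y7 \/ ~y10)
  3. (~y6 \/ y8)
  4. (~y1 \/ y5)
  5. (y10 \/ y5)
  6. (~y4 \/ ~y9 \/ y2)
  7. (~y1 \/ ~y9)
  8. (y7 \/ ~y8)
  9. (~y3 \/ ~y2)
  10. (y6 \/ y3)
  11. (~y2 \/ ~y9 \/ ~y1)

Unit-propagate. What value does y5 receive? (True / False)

True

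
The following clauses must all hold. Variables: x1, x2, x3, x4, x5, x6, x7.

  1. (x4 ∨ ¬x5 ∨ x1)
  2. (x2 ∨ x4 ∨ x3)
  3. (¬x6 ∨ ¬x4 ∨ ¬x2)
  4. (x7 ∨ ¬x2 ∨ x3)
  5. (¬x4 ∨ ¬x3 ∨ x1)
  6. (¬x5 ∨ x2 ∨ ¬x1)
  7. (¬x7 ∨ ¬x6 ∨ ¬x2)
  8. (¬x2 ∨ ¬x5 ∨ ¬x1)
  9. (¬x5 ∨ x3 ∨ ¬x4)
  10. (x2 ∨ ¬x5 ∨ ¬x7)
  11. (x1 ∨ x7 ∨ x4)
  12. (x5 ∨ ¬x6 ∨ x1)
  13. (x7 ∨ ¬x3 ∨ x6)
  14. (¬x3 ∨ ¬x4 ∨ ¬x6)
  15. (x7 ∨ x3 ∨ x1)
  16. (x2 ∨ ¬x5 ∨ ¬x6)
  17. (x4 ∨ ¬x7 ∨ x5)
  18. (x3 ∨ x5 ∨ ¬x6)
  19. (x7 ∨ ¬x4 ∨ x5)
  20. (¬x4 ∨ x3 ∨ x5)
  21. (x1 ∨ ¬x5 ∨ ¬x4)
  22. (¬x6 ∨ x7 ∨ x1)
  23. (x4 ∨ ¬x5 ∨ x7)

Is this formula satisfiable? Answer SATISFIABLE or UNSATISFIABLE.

Try x1 = True.
Branch on x2: take x2 = False.
  then x5 is forced to False.
The remaining clauses are satisfied by x3 = True, x4 = True, x6 = False, x7 = True.
So x1=True, x2=False, x3=True, x4=True, x5=False, x6=False, x7=True is a satisfying assignment.

SATISFIABLE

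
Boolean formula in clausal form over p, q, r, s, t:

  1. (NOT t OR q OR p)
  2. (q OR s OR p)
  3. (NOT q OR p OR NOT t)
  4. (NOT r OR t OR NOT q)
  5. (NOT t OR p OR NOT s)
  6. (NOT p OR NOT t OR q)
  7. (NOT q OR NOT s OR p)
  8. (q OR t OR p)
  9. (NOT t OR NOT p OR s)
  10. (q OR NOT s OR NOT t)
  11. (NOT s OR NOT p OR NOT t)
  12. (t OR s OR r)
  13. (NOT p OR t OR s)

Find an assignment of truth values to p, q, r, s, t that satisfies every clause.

p = True, q = False, r = False, s = True, t = False

Set p = True and propagate.
Try q = False.
  then t is forced to False.
  then s is forced to True.
r is now unconstrained; take r = False.
Every clause has at least one true literal under this assignment.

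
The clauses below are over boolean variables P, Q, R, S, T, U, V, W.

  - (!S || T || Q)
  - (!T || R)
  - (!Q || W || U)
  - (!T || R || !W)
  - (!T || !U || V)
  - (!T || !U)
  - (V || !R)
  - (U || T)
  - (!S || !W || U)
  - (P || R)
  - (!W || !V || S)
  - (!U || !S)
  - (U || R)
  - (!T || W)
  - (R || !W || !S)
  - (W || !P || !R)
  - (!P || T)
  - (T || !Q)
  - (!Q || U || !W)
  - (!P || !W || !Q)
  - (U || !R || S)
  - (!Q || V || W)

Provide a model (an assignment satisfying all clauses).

P=0  Q=0  R=1  S=0  T=0  U=1  V=1  W=0

Check each clause:
  1. (Q || !S || T) — !S is true.
  2. (!T || R) — R is true.
  3. (U || !Q || W) — U is true.
  4. (R || !T || !W) — !W is true.
  5. (!U || V || !T) — !T is true.
  6. (!T || !U) — !T is true.
  7. (!R || V) — V is true.
  8. (U || T) — U is true.
  9. (!W || !S || U) — !W is true.
  10. (R || P) — R is true.
  11. (S || !W || !V) — !W is true.
  12. (!U || !S) — !S is true.
  13. (U || R) — R is true.
  14. (!T || W) — !T is true.
  15. (!W || !S || R) — !W is true.
  16. (!R || W || !P) — !P is true.
  17. (!P || T) — !P is true.
  18. (T || !Q) — !Q is true.
  19. (!W || !Q || U) — !W is true.
  20. (!P || !Q || !W) — !W is true.
  21. (U || !R || S) — U is true.
  22. (W || V || !Q) — !Q is true.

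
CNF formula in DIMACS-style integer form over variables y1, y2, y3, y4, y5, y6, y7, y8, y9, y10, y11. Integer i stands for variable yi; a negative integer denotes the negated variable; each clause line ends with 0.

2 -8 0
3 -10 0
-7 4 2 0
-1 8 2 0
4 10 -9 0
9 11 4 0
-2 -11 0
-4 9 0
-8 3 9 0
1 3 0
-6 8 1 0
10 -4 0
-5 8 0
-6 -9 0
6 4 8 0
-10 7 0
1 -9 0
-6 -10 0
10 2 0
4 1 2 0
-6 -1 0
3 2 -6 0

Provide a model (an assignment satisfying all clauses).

y1 = True, y2 = True, y3 = True, y4 = True, y5 = False, y6 = False, y7 = True, y8 = False, y9 = True, y10 = True, y11 = False

Check each clause:
  1. {¬y8, y2} — ¬y8 is true.
  2. {y3, ¬y10} — y3 is true.
  3. {y2, y4, ¬y7} — y2 is true.
  4. {y8, ¬y1, y2} — y2 is true.
  5. {¬y9, y10, y4} — y10 is true.
  6. {y9, y11, y4} — y9 is true.
  7. {¬y11, ¬y2} — ¬y11 is true.
  8. {¬y4, y9} — y9 is true.
  9. {¬y8, y3, y9} — ¬y8 is true.
  10. {y1, y3} — y1 is true.
  11. {¬y6, y8, y1} — y1 is true.
  12. {¬y4, y10} — y10 is true.
  13. {¬y5, y8} — ¬y5 is true.
  14. {¬y6, ¬y9} — ¬y6 is true.
  15. {y4, y8, y6} — y4 is true.
  16. {y7, ¬y10} — y7 is true.
  17. {¬y9, y1} — y1 is true.
  18. {¬y6, ¬y10} — ¬y6 is true.
  19. {y10, y2} — y10 is true.
  20. {y1, y4, y2} — y1 is true.
  21. {¬y6, ¬y1} — ¬y6 is true.
  22. {y2, ¬y6, y3} — y3 is true.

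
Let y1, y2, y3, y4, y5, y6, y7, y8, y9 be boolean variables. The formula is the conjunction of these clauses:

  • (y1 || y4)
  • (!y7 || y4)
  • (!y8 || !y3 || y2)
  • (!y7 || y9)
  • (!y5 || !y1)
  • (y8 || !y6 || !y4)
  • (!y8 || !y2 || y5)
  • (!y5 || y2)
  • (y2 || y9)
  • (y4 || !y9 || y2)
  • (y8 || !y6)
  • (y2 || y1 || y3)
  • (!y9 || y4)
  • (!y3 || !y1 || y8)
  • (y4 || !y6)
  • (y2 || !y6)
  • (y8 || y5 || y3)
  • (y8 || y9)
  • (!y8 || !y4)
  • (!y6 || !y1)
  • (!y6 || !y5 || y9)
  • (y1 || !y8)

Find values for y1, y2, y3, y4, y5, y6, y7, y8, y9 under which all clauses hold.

y1=F, y2=T, y3=F, y4=T, y5=T, y6=F, y7=F, y8=F, y9=T

Check each clause:
  1. (y4 || y1) — y4 is true.
  2. (y4 || !y7) — !y7 is true.
  3. (!y8 || y2 || !y3) — !y8 is true.
  4. (!y7 || y9) — !y7 is true.
  5. (!y5 || !y1) — !y1 is true.
  6. (!y4 || !y6 || y8) — !y6 is true.
  7. (!y2 || !y8 || y5) — !y8 is true.
  8. (y2 || !y5) — y2 is true.
  9. (y9 || y2) — y9 is true.
  10. (y2 || !y9 || y4) — y2 is true.
  11. (!y6 || y8) — !y6 is true.
  12. (y1 || y2 || y3) — y2 is true.
  13. (y4 || !y9) — y4 is true.
  14. (!y3 || y8 || !y1) — !y3 is true.
  15. (y4 || !y6) — !y6 is true.
  16. (y2 || !y6) — !y6 is true.
  17. (y5 || y8 || y3) — y5 is true.
  18. (y8 || y9) — y9 is true.
  19. (!y8 || !y4) — !y8 is true.
  20. (!y1 || !y6) — !y6 is true.
  21. (y9 || !y5 || !y6) — y9 is true.
  22. (!y8 || y1) — !y8 is true.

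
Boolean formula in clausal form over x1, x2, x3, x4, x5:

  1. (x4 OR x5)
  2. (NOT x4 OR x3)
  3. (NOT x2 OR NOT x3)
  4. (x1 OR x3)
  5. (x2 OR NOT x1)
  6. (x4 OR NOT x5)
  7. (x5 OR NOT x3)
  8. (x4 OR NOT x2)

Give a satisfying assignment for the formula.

x1=False, x2=False, x3=True, x4=True, x5=True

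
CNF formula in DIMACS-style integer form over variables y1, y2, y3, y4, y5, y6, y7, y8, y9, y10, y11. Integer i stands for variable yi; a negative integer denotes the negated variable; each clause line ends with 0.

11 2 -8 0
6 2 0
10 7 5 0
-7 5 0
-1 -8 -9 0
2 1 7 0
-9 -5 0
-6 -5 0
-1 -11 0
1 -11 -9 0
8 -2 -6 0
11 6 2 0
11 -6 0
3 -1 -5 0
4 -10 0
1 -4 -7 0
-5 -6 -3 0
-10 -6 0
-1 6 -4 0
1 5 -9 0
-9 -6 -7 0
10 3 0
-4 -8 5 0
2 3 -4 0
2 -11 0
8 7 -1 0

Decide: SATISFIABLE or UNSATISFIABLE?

SATISFIABLE

y9 occurs only negated in the remaining clauses — set y9 = False.
Set y1 = True and propagate.
  then y11 is forced to False.
  then y6 is forced to False.
  then y2 is forced to True.
  then y4 is forced to False.
  then y10 is forced to False.
  then y3 is forced to True.
Try y5 = True.
The remaining clauses are satisfied by y7 = True, y8 = True.
Every clause has at least one true literal under this assignment.
So y1=True, y2=True, y3=True, y4=False, y5=True, y6=False, y7=True, y8=True, y9=False, y10=False, y11=False is a satisfying assignment.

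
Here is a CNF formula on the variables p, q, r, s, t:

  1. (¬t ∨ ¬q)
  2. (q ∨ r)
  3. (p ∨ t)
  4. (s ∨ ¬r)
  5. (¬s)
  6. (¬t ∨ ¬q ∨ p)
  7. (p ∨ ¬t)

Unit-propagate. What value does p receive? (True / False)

True

(¬s) is a unit clause: s = False.
From (s ∨ ¬r) and s = False: r = False.
In (r ∨ q), r is now false; q must hold, so q = True.
(¬t ∨ ¬q): since q = True, the clause reduces to (¬t). t = False.
In (t ∨ p), t is now false; p must hold, so p = True.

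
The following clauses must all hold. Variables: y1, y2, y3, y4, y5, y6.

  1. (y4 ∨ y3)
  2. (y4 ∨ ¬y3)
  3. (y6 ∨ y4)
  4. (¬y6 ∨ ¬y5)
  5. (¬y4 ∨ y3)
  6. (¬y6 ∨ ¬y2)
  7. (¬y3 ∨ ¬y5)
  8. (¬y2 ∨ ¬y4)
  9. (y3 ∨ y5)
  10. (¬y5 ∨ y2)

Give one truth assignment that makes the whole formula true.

y1=T  y2=F  y3=T  y4=T  y5=F  y6=T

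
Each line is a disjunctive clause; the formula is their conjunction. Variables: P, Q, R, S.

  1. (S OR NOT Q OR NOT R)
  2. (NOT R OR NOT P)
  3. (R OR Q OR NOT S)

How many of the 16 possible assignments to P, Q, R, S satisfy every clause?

Split on R, then Q.
  R=T, Q=T: remaining (P,S) ∈ {(F,T)} — 1.
  R=T, Q=F: remaining (P,S) ∈ {(F,F); (F,T)} — 2.
  R=F, Q=T: remaining (P,S) ∈ {(F,F); (F,T); (T,F); (T,T)} — 4.
  R=F, Q=F: remaining (P,S) ∈ {(F,F); (T,F)} — 2.
Total: 1 + 2 + 4 + 2 = 9.

9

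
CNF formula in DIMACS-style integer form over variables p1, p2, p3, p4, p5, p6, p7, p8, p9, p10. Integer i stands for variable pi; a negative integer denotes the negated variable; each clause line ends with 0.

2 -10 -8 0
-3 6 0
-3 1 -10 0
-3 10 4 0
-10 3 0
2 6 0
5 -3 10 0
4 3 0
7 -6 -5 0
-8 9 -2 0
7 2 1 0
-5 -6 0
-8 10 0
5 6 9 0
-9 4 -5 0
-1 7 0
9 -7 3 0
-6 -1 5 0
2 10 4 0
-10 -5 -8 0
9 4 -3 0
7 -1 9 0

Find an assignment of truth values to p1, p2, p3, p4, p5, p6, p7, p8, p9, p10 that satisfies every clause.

p1 = 1, p2 = 1, p3 = 0, p4 = 1, p5 = 1, p6 = 0, p7 = 1, p8 = 0, p9 = 1, p10 = 0

p4 occurs only positively in the remaining clauses — set p4 = True.
Pure literal: p8 appears only negated; assign p8 = False.
Branch on p1: take p1 = True.
  then p7 is forced to True.
For the remaining variables, p2 = True, p3 = False, p5 = True, p6 = False, p9 = True, p10 = False works.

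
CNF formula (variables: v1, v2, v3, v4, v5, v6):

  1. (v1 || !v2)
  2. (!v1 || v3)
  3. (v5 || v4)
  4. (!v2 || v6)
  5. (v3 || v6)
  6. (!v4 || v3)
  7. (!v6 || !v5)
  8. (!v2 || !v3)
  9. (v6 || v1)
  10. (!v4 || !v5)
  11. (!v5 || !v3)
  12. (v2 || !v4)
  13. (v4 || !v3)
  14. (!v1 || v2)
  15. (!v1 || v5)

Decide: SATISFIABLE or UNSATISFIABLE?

UNSATISFIABLE

v3 = True:
  propagation gives v2=False, v5=False, v4=True; an empty clause results — contradiction.
v3 = False:
  propagation gives v1=False, v2=False, v6=True, v4=False; an empty clause results — contradiction.
Every branch closes, so no satisfying assignment exists.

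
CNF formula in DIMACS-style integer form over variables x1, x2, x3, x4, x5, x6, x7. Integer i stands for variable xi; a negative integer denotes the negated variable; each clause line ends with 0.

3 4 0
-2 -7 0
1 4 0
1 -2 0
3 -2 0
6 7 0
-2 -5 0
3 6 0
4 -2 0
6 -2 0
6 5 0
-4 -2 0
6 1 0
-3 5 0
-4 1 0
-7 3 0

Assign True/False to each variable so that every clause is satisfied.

x1 = True, x2 = False, x3 = True, x4 = False, x5 = True, x6 = True, x7 = True

x1 occurs only positively in the remaining clauses — set x1 = True.
x2 occurs only negated in the remaining clauses — set x2 = False.
Try x3 = True.
  then x5 is forced to True.
Branch on x6: take x6 = True.
x4, x7 are now unconstrained; take x4 = False, x7 = True.
Every clause has at least one true literal under this assignment.
Check each clause:
  1. (x4 OR x3) — x3 is true.
  2. (NOT x7 OR NOT x2) — NOT x2 is true.
  3. (x4 OR x1) — x1 is true.
  4. (x1 OR NOT x2) — x1 is true.
  5. (NOT x2 OR x3) — x3 is true.
  6. (x7 OR x6) — x6 is true.
  7. (NOT x2 OR NOT x5) — NOT x2 is true.
  8. (x6 OR x3) — x3 is true.
  9. (NOT x2 OR x4) — NOT x2 is true.
  10. (NOT x2 OR x6) — NOT x2 is true.
  11. (x6 OR x5) — x5 is true.
  12. (NOT x4 OR NOT x2) — NOT x4 is true.
  13. (x1 OR x6) — x1 is true.
  14. (NOT x3 OR x5) — x5 is true.
  15. (NOT x4 OR x1) — x1 is true.
  16. (x3 OR NOT x7) — x3 is true.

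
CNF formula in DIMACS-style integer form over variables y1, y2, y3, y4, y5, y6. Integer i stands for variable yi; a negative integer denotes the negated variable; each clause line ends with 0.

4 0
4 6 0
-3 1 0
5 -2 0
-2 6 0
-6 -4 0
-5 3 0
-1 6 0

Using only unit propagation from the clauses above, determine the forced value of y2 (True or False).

(y4) is a unit clause: y4 = True.
(NOT y6 OR NOT y4): since y4 = True, the clause reduces to (NOT y6). y6 = False.
(NOT y2 OR y6): since y6 = False, the clause reduces to (NOT y2). y2 = False.

False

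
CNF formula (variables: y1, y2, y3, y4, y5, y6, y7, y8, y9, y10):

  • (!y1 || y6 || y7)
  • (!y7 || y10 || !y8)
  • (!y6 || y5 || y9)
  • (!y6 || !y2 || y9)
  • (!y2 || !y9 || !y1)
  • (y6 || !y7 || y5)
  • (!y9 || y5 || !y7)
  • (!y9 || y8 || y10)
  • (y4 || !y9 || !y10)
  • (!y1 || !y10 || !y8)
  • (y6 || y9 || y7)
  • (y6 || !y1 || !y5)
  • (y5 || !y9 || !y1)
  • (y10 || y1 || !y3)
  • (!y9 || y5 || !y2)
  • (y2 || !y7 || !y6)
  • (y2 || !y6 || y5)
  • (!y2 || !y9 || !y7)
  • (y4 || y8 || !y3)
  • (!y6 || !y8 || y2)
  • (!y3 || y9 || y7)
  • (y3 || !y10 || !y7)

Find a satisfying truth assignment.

y1 = False, y2 = False, y3 = False, y4 = False, y5 = True, y6 = False, y7 = True, y8 = False, y9 = False, y10 = False

Check each clause:
  1. (!y1 || y6 || y7) — !y1 is true.
  2. (!y7 || y10 || !y8) — !y8 is true.
  3. (y5 || !y6 || y9) — !y6 is true.
  4. (!y6 || y9 || !y2) — !y6 is true.
  5. (!y9 || !y2 || !y1) — !y9 is true.
  6. (!y7 || y5 || y6) — y5 is true.
  7. (!y7 || y5 || !y9) — y5 is true.
  8. (y10 || !y9 || y8) — !y9 is true.
  9. (!y9 || !y10 || y4) — !y10 is true.
  10. (!y10 || !y1 || !y8) — !y8 is true.
  11. (y6 || y7 || y9) — y7 is true.
  12. (!y5 || !y1 || y6) — !y1 is true.
  13. (!y9 || y5 || !y1) — y5 is true.
  14. (!y3 || y1 || y10) — !y3 is true.
  15. (!y9 || !y2 || y5) — y5 is true.
  16. (!y6 || !y7 || y2) — !y6 is true.
  17. (y5 || !y6 || y2) — !y6 is true.
  18. (!y9 || !y7 || !y2) — !y2 is true.
  19. (y8 || !y3 || y4) — !y3 is true.
  20. (y2 || !y8 || !y6) — !y8 is true.
  21. (y7 || y9 || !y3) — !y3 is true.
  22. (!y10 || !y7 || y3) — !y10 is true.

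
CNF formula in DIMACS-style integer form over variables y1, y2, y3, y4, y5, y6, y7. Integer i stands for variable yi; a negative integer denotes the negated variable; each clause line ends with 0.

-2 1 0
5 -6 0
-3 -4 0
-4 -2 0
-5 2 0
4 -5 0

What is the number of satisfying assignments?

16

Split on y2, then y4.
  y2=1, y4=1: a clause becomes empty — 0.
  y2=1, y4=0: remaining (y1,y3,y5,y6,y7) ∈ {(1,0,0,0,0); (1,0,0,0,1); (1,1,0,0,0); (1,1,0,0,1)} — 4.
  y2=0, y4=1: remaining (y1,y3,y5,y6,y7) ∈ {(0,0,0,0,0); (0,0,0,0,1); (1,0,0,0,0); (1,0,0,0,1)} — 4.
  y2=0, y4=0: forces y5=0; y6=0; y1, y3, y7 free → 2^3 = 8.
Total: 0 + 4 + 4 + 8 = 16.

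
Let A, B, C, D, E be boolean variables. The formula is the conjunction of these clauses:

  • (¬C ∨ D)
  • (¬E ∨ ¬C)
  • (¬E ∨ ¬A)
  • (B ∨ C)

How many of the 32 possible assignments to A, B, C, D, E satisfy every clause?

10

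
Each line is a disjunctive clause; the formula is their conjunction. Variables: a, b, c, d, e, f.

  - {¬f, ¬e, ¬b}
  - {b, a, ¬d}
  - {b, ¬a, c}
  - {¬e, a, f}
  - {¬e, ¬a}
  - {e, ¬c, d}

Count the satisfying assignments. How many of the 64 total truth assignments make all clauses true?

Split on a, then e.
  a=T, e=T: a clause becomes empty — 0.
  a=T, e=F: f free; 4 ways for (b,c,d) × 2^1 = 8.
  a=F, e=T: remaining (b,c,d,f) ∈ {(F,F,F,T); (F,T,F,T)} — 2.
  a=F, e=F: f free; 4 ways for (b,c,d) × 2^1 = 8.
Total: 0 + 8 + 2 + 8 = 18.

18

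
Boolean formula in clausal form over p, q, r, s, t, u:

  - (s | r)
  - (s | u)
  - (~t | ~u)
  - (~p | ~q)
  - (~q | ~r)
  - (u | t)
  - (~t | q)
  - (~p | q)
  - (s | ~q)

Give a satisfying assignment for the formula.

p = F  q = F  r = T  s = F  t = F  u = T

Check each clause:
  1. (s | r) — r is true.
  2. (u | s) — u is true.
  3. (~t | ~u) — ~t is true.
  4. (~p | ~q) — ~p is true.
  5. (~r | ~q) — ~q is true.
  6. (u | t) — u is true.
  7. (q | ~t) — ~t is true.
  8. (~p | q) — ~p is true.
  9. (~q | s) — ~q is true.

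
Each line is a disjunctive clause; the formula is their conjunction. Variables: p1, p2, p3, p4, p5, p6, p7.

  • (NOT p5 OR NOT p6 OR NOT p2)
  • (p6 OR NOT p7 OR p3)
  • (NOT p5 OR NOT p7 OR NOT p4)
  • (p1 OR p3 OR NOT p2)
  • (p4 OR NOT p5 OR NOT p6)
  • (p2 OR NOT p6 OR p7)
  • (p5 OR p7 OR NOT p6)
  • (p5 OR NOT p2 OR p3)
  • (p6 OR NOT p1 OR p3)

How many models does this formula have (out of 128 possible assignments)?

44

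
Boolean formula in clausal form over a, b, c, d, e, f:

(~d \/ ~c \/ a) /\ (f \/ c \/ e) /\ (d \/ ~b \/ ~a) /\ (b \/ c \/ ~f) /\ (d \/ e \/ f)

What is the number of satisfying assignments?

Split on c, then d.
  c=T, d=T: forces a=T; b, e, f free → 2^3 = 8.
  c=T, d=F: 9 of the 16 assignments to (a,b,e,f) work.
  c=F, d=T: a free; 4 ways for (b,e,f) × 2^1 = 8.
  c=F, d=F: 5 of the 16 assignments to (a,b,e,f) work.
Total: 8 + 9 + 8 + 5 = 30.

30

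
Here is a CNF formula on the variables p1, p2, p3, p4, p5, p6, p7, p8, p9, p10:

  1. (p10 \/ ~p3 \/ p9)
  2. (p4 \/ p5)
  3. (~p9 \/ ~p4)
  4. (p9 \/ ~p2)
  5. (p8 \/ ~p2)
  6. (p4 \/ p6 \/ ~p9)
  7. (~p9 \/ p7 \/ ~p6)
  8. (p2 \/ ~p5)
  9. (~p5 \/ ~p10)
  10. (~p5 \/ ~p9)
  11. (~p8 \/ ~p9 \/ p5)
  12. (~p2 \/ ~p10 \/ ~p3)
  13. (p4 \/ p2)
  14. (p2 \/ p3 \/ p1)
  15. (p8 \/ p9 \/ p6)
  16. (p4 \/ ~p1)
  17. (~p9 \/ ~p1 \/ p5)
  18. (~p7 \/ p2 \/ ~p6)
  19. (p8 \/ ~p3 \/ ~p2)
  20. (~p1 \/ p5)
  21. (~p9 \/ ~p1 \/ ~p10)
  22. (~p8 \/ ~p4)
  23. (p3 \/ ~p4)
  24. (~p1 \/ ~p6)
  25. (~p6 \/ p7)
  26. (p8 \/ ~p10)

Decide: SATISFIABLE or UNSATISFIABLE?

UNSATISFIABLE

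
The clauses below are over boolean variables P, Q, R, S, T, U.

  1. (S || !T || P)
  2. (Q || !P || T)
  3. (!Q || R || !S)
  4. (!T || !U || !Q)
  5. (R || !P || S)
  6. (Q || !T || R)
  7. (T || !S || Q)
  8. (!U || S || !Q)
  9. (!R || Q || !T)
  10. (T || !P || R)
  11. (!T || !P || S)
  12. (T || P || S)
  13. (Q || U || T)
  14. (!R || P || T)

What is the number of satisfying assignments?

5

The models are:
  P=F Q=T R=T S=T T=T U=F
  P=T Q=T R=T S=F T=F U=F
  P=T Q=T R=T S=T T=F U=F
  P=T Q=T R=T S=T T=F U=T
  P=T Q=T R=T S=T T=T U=F
That's 5 in total.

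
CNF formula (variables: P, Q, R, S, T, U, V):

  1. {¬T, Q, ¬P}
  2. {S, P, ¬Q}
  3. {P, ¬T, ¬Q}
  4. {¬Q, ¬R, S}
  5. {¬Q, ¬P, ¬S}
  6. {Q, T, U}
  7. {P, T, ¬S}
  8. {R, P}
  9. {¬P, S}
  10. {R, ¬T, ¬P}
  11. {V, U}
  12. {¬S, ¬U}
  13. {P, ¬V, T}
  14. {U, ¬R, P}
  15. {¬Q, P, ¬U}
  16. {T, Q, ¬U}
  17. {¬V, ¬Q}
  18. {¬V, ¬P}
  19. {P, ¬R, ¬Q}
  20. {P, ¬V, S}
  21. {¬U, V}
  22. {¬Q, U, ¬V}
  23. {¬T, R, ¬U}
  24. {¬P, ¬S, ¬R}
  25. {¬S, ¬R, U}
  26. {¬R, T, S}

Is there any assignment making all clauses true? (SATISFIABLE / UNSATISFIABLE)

P = True:
  propagation gives S=True, Q=False, T=False, U=True; an empty clause results — contradiction.
P = False:
  propagation gives R=True, U=True, S=False, Q=False; an empty clause results — contradiction.
Every branch closes, so no satisfying assignment exists.

UNSATISFIABLE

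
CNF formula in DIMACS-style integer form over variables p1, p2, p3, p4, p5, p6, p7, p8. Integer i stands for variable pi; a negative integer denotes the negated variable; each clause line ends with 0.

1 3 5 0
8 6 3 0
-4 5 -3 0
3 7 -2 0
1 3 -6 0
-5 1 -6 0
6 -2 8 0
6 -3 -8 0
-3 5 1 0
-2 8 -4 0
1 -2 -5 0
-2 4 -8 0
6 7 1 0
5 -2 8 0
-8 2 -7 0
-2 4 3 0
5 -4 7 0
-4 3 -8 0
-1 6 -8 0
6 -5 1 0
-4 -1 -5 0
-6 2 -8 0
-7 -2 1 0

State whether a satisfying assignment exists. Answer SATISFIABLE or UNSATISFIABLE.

Set p1 = True and propagate.
For the remaining variables, p2 = False, p3 = False, p4 = True, p5 = False, p6 = True, p7 = True, p8 = False works.
So p1 = T  p2 = F  p3 = F  p4 = T  p5 = F  p6 = T  p7 = T  p8 = F is a satisfying assignment.

SATISFIABLE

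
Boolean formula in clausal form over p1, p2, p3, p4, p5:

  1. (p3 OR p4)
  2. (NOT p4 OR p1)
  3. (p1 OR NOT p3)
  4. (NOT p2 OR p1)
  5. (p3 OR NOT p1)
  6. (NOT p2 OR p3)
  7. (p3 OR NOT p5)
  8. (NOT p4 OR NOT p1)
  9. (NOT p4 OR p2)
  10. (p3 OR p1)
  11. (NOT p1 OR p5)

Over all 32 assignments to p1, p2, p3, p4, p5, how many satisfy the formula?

2

The models are:
  p1=1 p2=0 p3=1 p4=0 p5=1
  p1=1 p2=1 p3=1 p4=0 p5=1
Count: 2.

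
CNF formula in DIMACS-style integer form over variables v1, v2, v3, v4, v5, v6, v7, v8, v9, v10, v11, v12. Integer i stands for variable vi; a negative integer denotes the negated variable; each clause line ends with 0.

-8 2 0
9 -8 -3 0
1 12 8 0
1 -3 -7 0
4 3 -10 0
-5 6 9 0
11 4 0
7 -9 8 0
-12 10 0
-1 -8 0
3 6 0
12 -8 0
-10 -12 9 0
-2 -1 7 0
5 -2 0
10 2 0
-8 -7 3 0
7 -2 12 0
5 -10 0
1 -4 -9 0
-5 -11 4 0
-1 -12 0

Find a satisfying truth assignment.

v1=True, v2=False, v3=True, v4=True, v5=True, v6=True, v7=True, v8=False, v9=False, v10=True, v11=True, v12=False

Check each clause:
  1. (v2 || !v8) — !v8 is true.
  2. (!v8 || !v3 || v9) — !v8 is true.
  3. (v1 || v12 || v8) — v1 is true.
  4. (!v3 || !v7 || v1) — v1 is true.
  5. (!v10 || v3 || v4) — v3 is true.
  6. (!v5 || v9 || v6) — v6 is true.
  7. (v11 || v4) — v11 is true.
  8. (!v9 || v8 || v7) — !v9 is true.
  9. (!v12 || v10) — v10 is true.
  10. (!v8 || !v1) — !v8 is true.
  11. (v3 || v6) — v3 is true.
  12. (!v8 || v12) — !v8 is true.
  13. (v9 || !v12 || !v10) — !v12 is true.
  14. (v7 || !v1 || !v2) — !v2 is true.
  15. (v5 || !v2) — v5 is true.
  16. (v2 || v10) — v10 is true.
  17. (!v7 || !v8 || v3) — !v8 is true.
  18. (!v2 || v7 || v12) — !v2 is true.
  19. (v5 || !v10) — v5 is true.
  20. (!v9 || v1 || !v4) — v1 is true.
  21. (!v5 || v4 || !v11) — v4 is true.
  22. (!v12 || !v1) — !v12 is true.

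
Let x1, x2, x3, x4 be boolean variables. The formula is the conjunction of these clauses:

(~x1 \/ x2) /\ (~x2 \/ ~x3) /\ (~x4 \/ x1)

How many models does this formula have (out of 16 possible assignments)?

5

The models are:
  x1=F x2=F x3=F x4=F
  x1=F x2=F x3=T x4=F
  x1=F x2=T x3=F x4=F
  x1=T x2=T x3=F x4=F
  x1=T x2=T x3=F x4=T
That's 5 in total.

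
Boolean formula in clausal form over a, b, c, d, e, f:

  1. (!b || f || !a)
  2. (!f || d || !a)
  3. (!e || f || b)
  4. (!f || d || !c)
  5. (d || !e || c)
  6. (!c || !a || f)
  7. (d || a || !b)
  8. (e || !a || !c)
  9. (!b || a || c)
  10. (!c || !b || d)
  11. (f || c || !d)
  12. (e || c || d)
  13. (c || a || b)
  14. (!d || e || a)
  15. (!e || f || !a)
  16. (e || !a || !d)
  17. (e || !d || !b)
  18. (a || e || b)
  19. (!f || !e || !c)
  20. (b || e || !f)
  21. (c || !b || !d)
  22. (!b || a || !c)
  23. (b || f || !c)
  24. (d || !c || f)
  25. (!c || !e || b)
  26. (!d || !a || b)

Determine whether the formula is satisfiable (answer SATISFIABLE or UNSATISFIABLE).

c = True:
  a = True:
    propagation gives f=True, d=True, e=True; an empty clause results — contradiction.
  a = False:
    propagation gives b=False, e=True; an empty clause results — contradiction.
c = False:
  a = True:
    d = True:
      propagation gives f=True, e=True, b=False; contradiction.
    d = False:
      propagation gives f=False, b=False, e=False; contradiction.
  a = False:
    propagation gives b=False; an empty clause results — contradiction.
Every branch closes, so no satisfying assignment exists.

UNSATISFIABLE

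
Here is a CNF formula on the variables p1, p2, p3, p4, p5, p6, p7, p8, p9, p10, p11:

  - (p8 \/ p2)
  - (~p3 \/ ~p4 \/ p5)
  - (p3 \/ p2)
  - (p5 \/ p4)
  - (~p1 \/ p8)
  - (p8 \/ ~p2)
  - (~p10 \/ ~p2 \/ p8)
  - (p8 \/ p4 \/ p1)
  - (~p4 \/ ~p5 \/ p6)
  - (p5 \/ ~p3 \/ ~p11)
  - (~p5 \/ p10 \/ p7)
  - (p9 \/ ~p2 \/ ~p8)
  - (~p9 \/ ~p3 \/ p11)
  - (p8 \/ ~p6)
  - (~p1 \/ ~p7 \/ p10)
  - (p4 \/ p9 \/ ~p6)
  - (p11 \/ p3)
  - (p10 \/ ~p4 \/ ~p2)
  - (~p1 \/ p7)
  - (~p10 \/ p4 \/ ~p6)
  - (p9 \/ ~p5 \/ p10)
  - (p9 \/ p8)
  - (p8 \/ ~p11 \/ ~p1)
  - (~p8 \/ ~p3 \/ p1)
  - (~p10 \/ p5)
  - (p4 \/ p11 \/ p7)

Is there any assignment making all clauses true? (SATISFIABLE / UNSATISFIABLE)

SATISFIABLE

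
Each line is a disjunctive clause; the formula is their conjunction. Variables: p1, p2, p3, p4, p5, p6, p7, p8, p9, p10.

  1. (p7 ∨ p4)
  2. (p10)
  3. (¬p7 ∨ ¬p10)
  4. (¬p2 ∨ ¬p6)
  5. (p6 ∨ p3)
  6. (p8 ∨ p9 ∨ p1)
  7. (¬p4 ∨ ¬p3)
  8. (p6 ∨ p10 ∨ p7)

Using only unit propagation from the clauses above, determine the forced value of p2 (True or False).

False

(p10) is a unit clause: p10 = True.
From (¬p7 ∨ ¬p10) and p10 = True: p7 = False.
(p4 ∨ p7): since p7 = False, the clause reduces to (p4). p4 = True.
In (¬p4 ∨ ¬p3), ¬p4 is now false; ¬p3 must hold, so p3 = False.
(p3 ∨ p6): since p3 = False, the clause reduces to (p6). p6 = True.
From (¬p6 ∨ ¬p2) and p6 = True: p2 = False.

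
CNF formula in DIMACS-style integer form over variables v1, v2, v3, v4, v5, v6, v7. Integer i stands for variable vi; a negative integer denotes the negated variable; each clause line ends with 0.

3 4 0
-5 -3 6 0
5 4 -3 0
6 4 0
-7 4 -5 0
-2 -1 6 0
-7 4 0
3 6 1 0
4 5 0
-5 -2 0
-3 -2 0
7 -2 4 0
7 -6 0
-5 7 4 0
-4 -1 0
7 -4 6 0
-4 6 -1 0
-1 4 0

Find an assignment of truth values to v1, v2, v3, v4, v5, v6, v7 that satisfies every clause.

Pure literal: v2 appears only negated; assign v2 = False.
Try v1 = False.
Set v3 = True and propagate.
Branch on v4: take v4 = True.
For the remaining variables, v5 = True, v6 = True, v7 = True works.

v1=False, v2=False, v3=True, v4=True, v5=True, v6=True, v7=True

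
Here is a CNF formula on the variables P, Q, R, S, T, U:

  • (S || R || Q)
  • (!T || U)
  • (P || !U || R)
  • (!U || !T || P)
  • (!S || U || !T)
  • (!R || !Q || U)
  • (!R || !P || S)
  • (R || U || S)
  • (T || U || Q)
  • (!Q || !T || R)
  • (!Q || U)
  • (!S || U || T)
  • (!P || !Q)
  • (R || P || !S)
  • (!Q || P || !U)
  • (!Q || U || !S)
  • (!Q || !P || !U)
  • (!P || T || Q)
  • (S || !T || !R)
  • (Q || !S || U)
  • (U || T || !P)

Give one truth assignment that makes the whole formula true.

P=True  Q=False  R=False  S=True  T=True  U=True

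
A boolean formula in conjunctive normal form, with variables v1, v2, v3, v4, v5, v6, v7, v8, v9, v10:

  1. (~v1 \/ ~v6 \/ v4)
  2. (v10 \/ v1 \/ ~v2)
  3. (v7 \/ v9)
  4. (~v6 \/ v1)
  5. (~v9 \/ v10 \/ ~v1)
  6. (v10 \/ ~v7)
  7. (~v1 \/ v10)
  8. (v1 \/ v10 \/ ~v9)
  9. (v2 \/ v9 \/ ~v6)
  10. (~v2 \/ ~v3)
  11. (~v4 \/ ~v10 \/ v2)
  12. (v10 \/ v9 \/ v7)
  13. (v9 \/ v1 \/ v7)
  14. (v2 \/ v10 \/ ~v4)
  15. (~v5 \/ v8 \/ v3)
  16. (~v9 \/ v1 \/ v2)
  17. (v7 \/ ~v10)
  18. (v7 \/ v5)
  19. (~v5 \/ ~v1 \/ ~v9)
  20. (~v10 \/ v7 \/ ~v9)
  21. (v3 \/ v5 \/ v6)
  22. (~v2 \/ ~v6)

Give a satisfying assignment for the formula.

v1=T, v2=F, v3=T, v4=F, v5=F, v6=F, v7=T, v8=T, v9=T, v10=T

Pure literal: v8 appears only positively; assign v8 = True.
Set v1 = True and propagate.
  then v10 is forced to True.
  then v7 is forced to True.
Set v2 = False and propagate.
  then v4 is forced to False.
  then v6 is forced to False.
Try v3 = True.
The remaining clauses are satisfied by v5 = False, v9 = True.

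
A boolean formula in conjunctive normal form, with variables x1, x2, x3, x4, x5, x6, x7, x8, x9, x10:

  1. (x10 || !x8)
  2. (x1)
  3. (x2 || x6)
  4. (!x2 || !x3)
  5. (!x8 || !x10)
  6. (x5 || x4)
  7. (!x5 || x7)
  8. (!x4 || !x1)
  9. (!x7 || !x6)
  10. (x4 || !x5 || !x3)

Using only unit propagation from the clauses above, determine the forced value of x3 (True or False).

False

Unit clause (x1) sets x1 = True.
(!x4 || !x1): since x1 = True, the clause reduces to (!x4). x4 = False.
From (x5 || x4) and x4 = False: x5 = True.
(!x5 || x7) with x5 = True leaves only x7, so x7 = True.
(!x6 || !x7) with x7 = True leaves only !x6, so x6 = False.
In (x6 || x2), x6 is now false; x2 must hold, so x2 = True.
From (!x3 || !x2) and x2 = True: x3 = False.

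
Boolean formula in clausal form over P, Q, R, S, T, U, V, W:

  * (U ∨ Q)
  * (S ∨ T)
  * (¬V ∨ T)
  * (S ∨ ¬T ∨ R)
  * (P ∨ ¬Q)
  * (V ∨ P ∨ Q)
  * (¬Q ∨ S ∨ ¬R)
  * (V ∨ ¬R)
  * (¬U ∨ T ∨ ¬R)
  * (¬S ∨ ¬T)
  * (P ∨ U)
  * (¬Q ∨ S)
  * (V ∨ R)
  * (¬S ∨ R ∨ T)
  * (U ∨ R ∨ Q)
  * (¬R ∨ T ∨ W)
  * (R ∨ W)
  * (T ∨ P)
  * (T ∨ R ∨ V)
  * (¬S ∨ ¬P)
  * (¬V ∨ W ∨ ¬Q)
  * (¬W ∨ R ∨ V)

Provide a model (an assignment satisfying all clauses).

P=False  Q=False  R=True  S=False  T=True  U=True  V=True  W=False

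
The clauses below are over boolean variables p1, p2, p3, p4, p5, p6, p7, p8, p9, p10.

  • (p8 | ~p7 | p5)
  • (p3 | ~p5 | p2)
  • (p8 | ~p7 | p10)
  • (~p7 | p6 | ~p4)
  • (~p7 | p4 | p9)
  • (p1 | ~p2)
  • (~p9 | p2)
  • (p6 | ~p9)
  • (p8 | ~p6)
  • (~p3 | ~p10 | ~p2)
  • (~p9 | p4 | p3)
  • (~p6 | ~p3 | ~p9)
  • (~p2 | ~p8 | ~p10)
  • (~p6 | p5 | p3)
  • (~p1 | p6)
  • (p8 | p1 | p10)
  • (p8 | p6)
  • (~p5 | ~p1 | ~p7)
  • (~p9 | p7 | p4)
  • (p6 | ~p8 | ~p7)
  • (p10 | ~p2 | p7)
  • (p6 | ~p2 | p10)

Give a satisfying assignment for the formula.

p1=0, p2=0, p3=1, p4=1, p5=1, p6=1, p7=0, p8=1, p9=0, p10=1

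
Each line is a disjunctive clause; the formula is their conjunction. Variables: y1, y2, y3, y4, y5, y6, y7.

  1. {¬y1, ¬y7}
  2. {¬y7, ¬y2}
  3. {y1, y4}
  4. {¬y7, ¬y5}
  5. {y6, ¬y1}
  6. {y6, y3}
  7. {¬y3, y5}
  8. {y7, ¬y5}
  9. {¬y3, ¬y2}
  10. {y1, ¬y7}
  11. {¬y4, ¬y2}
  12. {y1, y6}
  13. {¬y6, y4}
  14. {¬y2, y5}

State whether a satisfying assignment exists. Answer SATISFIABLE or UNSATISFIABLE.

Pure literal: y2 appears only negated; assign y2 = False.
Branch on y1: take y1 = False.
  then y4 is forced to True.
  then y7 is forced to False.
  then y5 is forced to False.
  then y3 is forced to False.
  then y6 is forced to True.
Every clause has at least one true literal under this assignment.
So y1=F, y2=F, y3=F, y4=T, y5=F, y6=T, y7=F is a satisfying assignment.

SATISFIABLE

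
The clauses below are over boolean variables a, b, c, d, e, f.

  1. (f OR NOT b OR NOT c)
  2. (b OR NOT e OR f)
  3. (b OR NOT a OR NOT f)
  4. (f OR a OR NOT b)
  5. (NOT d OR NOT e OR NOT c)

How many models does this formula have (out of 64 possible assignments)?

33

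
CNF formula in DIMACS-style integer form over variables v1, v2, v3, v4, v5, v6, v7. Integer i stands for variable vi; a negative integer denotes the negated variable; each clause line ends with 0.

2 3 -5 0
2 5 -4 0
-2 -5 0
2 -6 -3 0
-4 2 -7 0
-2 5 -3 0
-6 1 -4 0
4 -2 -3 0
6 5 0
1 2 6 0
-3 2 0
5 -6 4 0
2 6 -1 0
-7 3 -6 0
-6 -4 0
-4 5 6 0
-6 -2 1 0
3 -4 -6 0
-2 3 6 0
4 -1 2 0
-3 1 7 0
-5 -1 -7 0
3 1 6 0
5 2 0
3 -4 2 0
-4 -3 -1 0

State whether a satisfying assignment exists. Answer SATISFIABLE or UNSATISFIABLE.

v2 = True:
  propagation gives v5=False, v3=False, v6=True, v4=True; an empty clause results — contradiction.
v2 = False:
  propagation gives v3=False, v5=False; an empty clause results — contradiction.
Every branch closes, so no satisfying assignment exists.

UNSATISFIABLE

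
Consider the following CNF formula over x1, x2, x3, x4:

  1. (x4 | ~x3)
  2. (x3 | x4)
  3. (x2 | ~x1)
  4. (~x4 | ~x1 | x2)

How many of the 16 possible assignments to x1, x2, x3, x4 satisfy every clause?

The models are:
  x1=F x2=F x3=F x4=T
  x1=F x2=F x3=T x4=T
  x1=F x2=T x3=F x4=T
  x1=F x2=T x3=T x4=T
  x1=T x2=T x3=F x4=T
  x1=T x2=T x3=T x4=T
That's 6 in total.

6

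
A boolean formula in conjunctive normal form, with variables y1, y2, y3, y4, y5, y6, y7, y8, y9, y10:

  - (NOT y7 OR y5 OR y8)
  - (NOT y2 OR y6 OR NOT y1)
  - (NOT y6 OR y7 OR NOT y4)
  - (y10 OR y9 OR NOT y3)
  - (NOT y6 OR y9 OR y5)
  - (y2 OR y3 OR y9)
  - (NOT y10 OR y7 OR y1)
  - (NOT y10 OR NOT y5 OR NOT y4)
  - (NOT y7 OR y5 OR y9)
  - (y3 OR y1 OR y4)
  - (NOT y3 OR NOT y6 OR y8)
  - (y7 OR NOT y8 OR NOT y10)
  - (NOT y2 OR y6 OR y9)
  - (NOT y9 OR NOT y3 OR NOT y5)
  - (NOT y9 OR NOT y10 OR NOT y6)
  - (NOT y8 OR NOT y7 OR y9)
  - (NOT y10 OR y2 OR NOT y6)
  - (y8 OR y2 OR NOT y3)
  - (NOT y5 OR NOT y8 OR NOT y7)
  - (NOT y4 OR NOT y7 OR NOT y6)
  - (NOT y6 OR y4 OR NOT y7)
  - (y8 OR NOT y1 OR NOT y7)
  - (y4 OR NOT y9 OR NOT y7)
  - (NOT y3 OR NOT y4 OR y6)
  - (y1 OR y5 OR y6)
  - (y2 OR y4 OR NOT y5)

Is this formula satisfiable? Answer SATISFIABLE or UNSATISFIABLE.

Set y1 = False and propagate.
Set y2 = False and propagate.
For the remaining variables, y3 = False, y4 = True, y5 = True, y6 = False, y7 = False, y8 = False, y9 = True, y10 = False works.
Every clause has at least one true literal under this assignment.
So y1=False, y2=False, y3=False, y4=True, y5=True, y6=False, y7=False, y8=False, y9=True, y10=False is a satisfying assignment.

SATISFIABLE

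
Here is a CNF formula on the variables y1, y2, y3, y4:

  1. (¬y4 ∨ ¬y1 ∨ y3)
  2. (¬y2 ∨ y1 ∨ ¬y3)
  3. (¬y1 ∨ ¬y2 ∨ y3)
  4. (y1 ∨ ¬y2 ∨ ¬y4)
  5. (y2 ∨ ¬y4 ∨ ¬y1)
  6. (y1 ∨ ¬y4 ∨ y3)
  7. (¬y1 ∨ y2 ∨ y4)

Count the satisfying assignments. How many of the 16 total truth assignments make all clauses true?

6

Satisfying assignments:
  y1=F y2=F y3=F y4=F
  y1=F y2=F y3=T y4=F
  y1=F y2=F y3=T y4=T
  y1=F y2=T y3=F y4=F
  y1=T y2=T y3=T y4=F
  y1=T y2=T y3=T y4=T
That's 6 in total.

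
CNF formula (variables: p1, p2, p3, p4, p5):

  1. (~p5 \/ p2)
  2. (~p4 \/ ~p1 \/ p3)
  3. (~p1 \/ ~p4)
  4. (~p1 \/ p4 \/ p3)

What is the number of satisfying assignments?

15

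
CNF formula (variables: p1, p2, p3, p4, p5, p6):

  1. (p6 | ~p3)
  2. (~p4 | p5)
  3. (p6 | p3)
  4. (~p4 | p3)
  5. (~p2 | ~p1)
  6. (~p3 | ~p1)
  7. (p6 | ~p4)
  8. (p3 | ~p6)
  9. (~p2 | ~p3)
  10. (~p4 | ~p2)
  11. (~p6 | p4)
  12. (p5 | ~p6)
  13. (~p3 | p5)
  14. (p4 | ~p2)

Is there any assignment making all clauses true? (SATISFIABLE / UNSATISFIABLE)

Pure literal: p1 appears only negated; assign p1 = False.
Pure literal: p2 appears only negated; assign p2 = False.
Set p3 = True and propagate.
  then p6 is forced to True.
  then p4 is forced to True.
  then p5 is forced to True.
So p1 = F, p2 = F, p3 = T, p4 = T, p5 = T, p6 = T is a satisfying assignment.

SATISFIABLE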